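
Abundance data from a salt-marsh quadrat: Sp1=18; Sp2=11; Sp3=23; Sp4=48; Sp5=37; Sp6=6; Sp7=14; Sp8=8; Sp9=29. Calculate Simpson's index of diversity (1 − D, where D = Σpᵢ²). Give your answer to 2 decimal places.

Total N = 18+11+23+48+37+6+14+8+29 = 194, so the proportions are 0.0928, 0.0567, 0.1186, 0.2474, 0.1907, 0.0309, 0.0722, 0.0412, 0.1495 (working shown to 4 dp, full precision carried).
D = 0.0928² + 0.0567² + 0.1186² + 0.2474² + 0.1907² + 0.0309² + 0.0722² + 0.0412² + 0.1495² = 0.0086 + 0.0032 + 0.0141 + 0.0612 + 0.0364 + 0.0010 + 0.0052 + 0.0017 + 0.0223 = 0.1537.
So 1 − D = 0.8463, i.e. 0.85 to 2 decimal places.

0.85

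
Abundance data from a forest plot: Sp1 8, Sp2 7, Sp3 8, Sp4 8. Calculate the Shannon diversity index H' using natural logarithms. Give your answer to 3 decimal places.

Total N = 8+7+8+8 = 31, so the proportions are 0.25806, 0.22581, 0.25806, 0.25806 (working shown to 5 dp, full precision carried).
Each pᵢ ln pᵢ term: 0.25806×(-1.35455)=-0.34956, 0.22581×(-1.48808)=-0.33602, 0.25806×(-1.35455)=-0.34956, 0.25806×(-1.35455)=-0.34956.
Sum = -1.38470, so H' = 1.385.

1.385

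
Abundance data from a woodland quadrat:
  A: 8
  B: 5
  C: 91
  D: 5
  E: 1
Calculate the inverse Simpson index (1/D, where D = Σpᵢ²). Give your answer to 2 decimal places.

1.44

Total N = 8+5+91+5+1 = 110, so the proportions are 0.07273, 0.04545, 0.82727, 0.04545, 0.00909 (working shown to 5 dp, full precision carried).
D = 0.07273² + 0.04545² + 0.82727² + 0.04545² + 0.00909² = 0.00529 + 0.00207 + 0.68438 + 0.00207 + 0.00008 = 0.69388.
So 1/D = 1.4412, i.e. 1.44 to 2 decimal places.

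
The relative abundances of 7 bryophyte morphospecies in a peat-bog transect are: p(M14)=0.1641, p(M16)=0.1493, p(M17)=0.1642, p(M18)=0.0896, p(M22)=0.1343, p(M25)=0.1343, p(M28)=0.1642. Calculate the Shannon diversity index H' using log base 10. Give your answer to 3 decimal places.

0.838

Each pᵢ log₁₀ pᵢ term (working shown to 5 dp, full precision carried): 0.1641×(-0.78489)=-0.12880, 0.1493×(-0.82594)=-0.12331, 0.1642×(-0.78463)=-0.12884, 0.0896×(-1.04769)=-0.09387, 0.1343×(-0.87192)=-0.11710, 0.1343×(-0.87192)=-0.11710, 0.1642×(-0.78463)=-0.12884.
Sum = -0.83786, so H' = 0.838.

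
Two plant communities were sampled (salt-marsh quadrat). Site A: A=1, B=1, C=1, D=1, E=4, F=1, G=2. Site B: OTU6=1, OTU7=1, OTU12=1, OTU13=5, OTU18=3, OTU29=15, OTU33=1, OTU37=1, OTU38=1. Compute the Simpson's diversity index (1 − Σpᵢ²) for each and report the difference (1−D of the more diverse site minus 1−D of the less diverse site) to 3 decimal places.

0.108

Site A: N=11, proportions 0.09091, 0.09091, 0.09091, 0.09091, 0.36364, 0.09091, 0.18182, giving 1−D = 0.79339 (working shown to 5 dp, full precision carried).
Site B: N=29, proportions 0.03448, 0.03448, 0.03448, 0.17241, 0.10345, 0.51724, 0.03448, 0.03448, 0.03448, giving 1−D = 0.68490.
Difference = |0.79339 − 0.68490| = 0.10849, i.e. 0.108 to 3 decimal places.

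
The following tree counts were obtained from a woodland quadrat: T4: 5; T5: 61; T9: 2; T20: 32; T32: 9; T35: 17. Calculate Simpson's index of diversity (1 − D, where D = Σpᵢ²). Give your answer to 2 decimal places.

Total N = 5+61+2+32+9+17 = 126, so the proportions are 0.0397, 0.4841, 0.0159, 0.254, 0.0714, 0.1349 (working shown to 4 dp, full precision carried).
D = 0.0397² + 0.4841² + 0.0159² + 0.254² + 0.0714² + 0.1349² = 0.0016 + 0.2344 + 0.0003 + 0.0645 + 0.0051 + 0.0182 = 0.3240.
So 1 − D = 0.6760, i.e. 0.68 to 2 decimal places.

0.68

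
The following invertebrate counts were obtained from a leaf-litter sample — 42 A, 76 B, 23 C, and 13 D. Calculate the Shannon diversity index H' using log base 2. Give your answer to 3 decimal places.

Total N = 42+76+23+13 = 154, so the proportions are 0.27273, 0.49351, 0.14935, 0.08442 (working shown to 5 dp, full precision carried).
Each pᵢ log₂ pᵢ term: 0.27273×(-1.87447)=-0.51122, 0.49351×(-1.01886)=-0.50281, 0.14935×(-2.74322)=-0.40970, 0.08442×(-3.56635)=-0.30106.
Sum = -1.72479, so H' = 1.725.

1.725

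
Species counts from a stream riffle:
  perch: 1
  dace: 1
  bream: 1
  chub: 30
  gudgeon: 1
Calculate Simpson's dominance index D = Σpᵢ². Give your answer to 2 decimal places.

Total N = 1+1+1+30+1 = 34, so the proportions are 0.0294, 0.0294, 0.0294, 0.8824, 0.0294 (working shown to 4 dp, full precision carried).
D = 0.0294² + 0.0294² + 0.0294² + 0.8824² + 0.0294² = 0.0009 + 0.0009 + 0.0009 + 0.7785 + 0.0009 = 0.7820.
To 2 decimal places, D = 0.78.

0.78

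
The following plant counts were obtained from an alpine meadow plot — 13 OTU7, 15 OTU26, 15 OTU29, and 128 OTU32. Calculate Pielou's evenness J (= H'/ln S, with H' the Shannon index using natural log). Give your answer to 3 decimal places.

0.606

Total N = 13+15+15+128 = 171, so the proportions are 0.07602, 0.08772, 0.08772, 0.74854 (working shown to 5 dp, full precision carried).
H' = −Σ pᵢ ln pᵢ = −((-0.19589) + (-0.21347) + (-0.21347) + (-0.21680)) = 0.83964.
With S = 4 species, ln S = 1.38629, so J = 0.83964/1.38629 = 0.60567, i.e. 0.606 to 3 decimal places.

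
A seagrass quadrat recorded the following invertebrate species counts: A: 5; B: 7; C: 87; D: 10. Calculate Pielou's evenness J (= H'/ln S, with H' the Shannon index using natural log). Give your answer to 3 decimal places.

Total N = 5+7+87+10 = 109, so the proportions are 0.04587, 0.06422, 0.79817, 0.09174 (working shown to 5 dp, full precision carried).
H' = −Σ pᵢ ln pᵢ = −((-0.14137) + (-0.17631) + (-0.17994) + (-0.21915)) = 0.71678.
With S = 4 species, ln S = 1.38629, so J = 0.71678/1.38629 = 0.51704, i.e. 0.517 to 3 decimal places.

0.517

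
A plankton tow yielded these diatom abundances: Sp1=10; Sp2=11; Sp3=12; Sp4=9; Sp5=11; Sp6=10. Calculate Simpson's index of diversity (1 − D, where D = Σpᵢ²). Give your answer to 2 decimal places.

0.83

Total N = 10+11+12+9+11+10 = 63, so the proportions are 0.1587, 0.1746, 0.1905, 0.1429, 0.1746, 0.1587 (working shown to 4 dp, full precision carried).
D = 0.1587² + 0.1746² + 0.1905² + 0.1429² + 0.1746² + 0.1587² = 0.0252 + 0.0305 + 0.0363 + 0.0204 + 0.0305 + 0.0252 = 0.1681.
So 1 − D = 0.8319, i.e. 0.83 to 2 decimal places.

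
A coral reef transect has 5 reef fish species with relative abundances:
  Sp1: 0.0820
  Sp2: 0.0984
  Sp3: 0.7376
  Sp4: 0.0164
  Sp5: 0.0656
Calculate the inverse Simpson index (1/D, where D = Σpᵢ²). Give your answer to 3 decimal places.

D = 0.082² + 0.0984² + 0.7376² + 0.0164² + 0.0656² = 0.006724 + 0.009683 + 0.544054 + 0.000269 + 0.004303 = 0.565033 (working shown to 6 dp, full precision carried).
So 1/D = 1.76981, i.e. 1.770 to 3 decimal places.

1.770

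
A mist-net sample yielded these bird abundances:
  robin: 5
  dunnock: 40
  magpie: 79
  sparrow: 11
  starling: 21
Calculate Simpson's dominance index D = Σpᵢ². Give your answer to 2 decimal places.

Total N = 5+40+79+11+21 = 156, so the proportions are 0.0321, 0.2564, 0.5064, 0.0705, 0.1346 (working shown to 4 dp, full precision carried).
D = 0.0321² + 0.2564² + 0.5064² + 0.0705² + 0.1346² = 0.0010 + 0.0657 + 0.2565 + 0.0050 + 0.0181 = 0.3463.
To 2 decimal places, D = 0.35.

0.35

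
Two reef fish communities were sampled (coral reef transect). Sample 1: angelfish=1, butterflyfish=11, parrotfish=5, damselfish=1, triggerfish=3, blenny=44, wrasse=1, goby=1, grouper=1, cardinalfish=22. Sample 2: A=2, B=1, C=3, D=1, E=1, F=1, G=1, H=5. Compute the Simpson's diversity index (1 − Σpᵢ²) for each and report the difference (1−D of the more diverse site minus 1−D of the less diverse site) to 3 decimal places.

Sample 1: N=90, proportions 0.01111, 0.12222, 0.05556, 0.01111, 0.03333, 0.48889, 0.01111, 0.01111, 0.01111, 0.24444, giving 1−D = 0.68148 (working shown to 5 dp, full precision carried).
Sample 2: N=15, proportions 0.13333, 0.06667, 0.2, 0.06667, 0.06667, 0.06667, 0.06667, 0.33333, giving 1−D = 0.80889.
Difference = |0.68148 − 0.80889| = 0.12741, i.e. 0.127 to 3 decimal places.

0.127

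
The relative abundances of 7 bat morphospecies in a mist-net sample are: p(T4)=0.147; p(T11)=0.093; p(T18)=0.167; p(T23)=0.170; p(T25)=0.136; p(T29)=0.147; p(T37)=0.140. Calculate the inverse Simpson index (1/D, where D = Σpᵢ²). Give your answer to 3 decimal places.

D = 0.147² + 0.093² + 0.167² + 0.17² + 0.136² + 0.147² + 0.14² = 0.0216090 + 0.0086490 + 0.0278890 + 0.0289000 + 0.0184960 + 0.0216090 + 0.0196000 = 0.1467520 (working shown to 7 dp, full precision carried).
So 1/D = 6.81422, i.e. 6.814 to 3 decimal places.

6.814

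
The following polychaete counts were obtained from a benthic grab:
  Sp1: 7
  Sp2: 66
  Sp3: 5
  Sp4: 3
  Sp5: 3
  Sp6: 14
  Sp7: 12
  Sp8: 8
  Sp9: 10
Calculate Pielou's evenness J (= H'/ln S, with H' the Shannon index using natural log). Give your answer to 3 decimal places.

0.746

Total N = 7+66+5+3+3+14+12+8+10 = 128, so the proportions are 0.05469, 0.51562, 0.03906, 0.02344, 0.02344, 0.10938, 0.09375, 0.0625, 0.07812 (working shown to 5 dp, full precision carried).
H' = −Σ pᵢ ln pᵢ = −((-0.15893) + (-0.34154) + (-0.12666) + (-0.08797) + (-0.08797) + (-0.24204) + (-0.22192) + (-0.17329) + (-0.19918)) = 1.63950.
With S = 9 species, ln S = 2.19722, so J = 1.63950/2.19722 = 0.74617, i.e. 0.746 to 3 decimal places.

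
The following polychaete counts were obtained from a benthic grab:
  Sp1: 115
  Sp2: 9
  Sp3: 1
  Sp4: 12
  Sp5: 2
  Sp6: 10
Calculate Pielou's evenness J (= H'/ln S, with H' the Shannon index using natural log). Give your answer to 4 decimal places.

0.4716

Total N = 115+9+1+12+2+10 = 149, so the proportions are 0.771812, 0.060403, 0.006711, 0.080537, 0.013423, 0.067114 (working shown to 6 dp, full precision carried).
H' = −Σ pᵢ ln pᵢ = −((-0.199910) + (-0.169534) + (-0.033584) + (-0.202876) + (-0.057863) + (-0.181299)) = 0.845065.
With S = 6 species, ln S = 1.791759, so J = 0.845065/1.791759 = 0.471640, i.e. 0.4716 to 4 decimal places.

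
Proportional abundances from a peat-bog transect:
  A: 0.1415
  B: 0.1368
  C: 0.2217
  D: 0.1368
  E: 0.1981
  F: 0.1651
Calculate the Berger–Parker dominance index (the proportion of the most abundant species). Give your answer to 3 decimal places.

The largest proportion is 0.2217, i.e. d = 0.222 to 3 decimal places.

0.222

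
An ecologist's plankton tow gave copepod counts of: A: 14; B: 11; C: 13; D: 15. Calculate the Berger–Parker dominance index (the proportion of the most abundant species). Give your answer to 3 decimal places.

0.283

Total N = 14+11+13+15 = 53, so the proportions are 0.26415, 0.20755, 0.24528, 0.28302 (working shown to 5 dp, full precision carried).
The largest proportion is 0.28302, i.e. d = 0.283 to 3 decimal places.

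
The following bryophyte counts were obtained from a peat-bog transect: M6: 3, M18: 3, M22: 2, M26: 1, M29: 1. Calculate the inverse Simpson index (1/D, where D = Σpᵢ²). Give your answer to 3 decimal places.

Total N = 3+3+2+1+1 = 10, so the proportions are 0.3, 0.3, 0.2, 0.1, 0.1 (working shown to 7 dp, full precision carried).
D = 0.3² + 0.3² + 0.2² + 0.1² + 0.1² = 0.0900000 + 0.0900000 + 0.0400000 + 0.0100000 + 0.0100000 = 0.2400000.
So 1/D = 4.16667, i.e. 4.167 to 3 decimal places.

4.167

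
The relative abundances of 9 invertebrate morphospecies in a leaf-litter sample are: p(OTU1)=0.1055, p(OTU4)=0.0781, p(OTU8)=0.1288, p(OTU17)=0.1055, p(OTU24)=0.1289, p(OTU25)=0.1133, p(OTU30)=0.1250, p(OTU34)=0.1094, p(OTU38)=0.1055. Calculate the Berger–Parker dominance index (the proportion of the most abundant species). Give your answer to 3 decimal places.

The largest proportion is 0.1289, i.e. d = 0.129 to 3 decimal places.

0.129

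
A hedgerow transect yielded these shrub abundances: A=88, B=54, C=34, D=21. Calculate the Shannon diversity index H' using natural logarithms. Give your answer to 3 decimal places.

Total N = 88+54+34+21 = 197, so the proportions are 0.4467, 0.27411, 0.17259, 0.1066 (working shown to 5 dp, full precision carried).
Each pᵢ ln pᵢ term: 0.4467×(-0.80587)=-0.35998, 0.27411×(-1.29422)=-0.35476, 0.17259×(-1.75684)=-0.30321, 0.1066×(-2.23868)=-0.23864.
Sum = -1.25659, so H' = 1.257.

1.257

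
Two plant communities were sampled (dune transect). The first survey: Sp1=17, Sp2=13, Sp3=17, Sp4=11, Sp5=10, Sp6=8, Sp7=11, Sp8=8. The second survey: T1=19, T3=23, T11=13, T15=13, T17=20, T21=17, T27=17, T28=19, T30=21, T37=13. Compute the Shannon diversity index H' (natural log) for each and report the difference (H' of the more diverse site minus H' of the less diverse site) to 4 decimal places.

The first survey: N=95, proportions 0.1789474, 0.1368421, 0.1789474, 0.1157895, 0.1052632, 0.0842105, 0.1157895, 0.0842105, giving H' = 2.0409905 (working shown to 7 dp, full precision carried).
The second survey: N=175, proportions 0.1085714, 0.1314286, 0.0742857, 0.0742857, 0.1142857, 0.0971429, 0.0971429, 0.1085714, 0.12, 0.0742857, giving H' = 2.2835463.
Difference = |2.0409905 − 2.2835463| = 0.2425558, i.e. 0.2426 to 4 decimal places.

0.2426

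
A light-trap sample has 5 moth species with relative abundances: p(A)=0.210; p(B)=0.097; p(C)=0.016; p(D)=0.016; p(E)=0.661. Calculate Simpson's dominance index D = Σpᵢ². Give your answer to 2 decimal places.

0.49

D = 0.21² + 0.097² + 0.016² + 0.016² + 0.661² = 0.0441 + 0.0094 + 0.0003 + 0.0003 + 0.4369 = 0.4909 (working shown to 4 dp, full precision carried).
To 2 decimal places, D = 0.49.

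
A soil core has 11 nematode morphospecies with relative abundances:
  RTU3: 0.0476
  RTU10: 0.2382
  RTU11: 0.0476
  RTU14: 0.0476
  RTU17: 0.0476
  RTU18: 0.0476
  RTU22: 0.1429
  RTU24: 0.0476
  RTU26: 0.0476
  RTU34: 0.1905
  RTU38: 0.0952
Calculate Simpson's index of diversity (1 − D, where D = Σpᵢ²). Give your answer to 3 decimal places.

0.862

D = 0.0476² + 0.2382² + 0.0476² + 0.0476² + 0.0476² + 0.0476² + 0.1429² + 0.0476² + 0.0476² + 0.1905² + 0.0952² = 0.00227 + 0.05674 + 0.00227 + 0.00227 + 0.00227 + 0.00227 + 0.02042 + 0.00227 + 0.00227 + 0.03629 + 0.00906 = 0.13837 (working shown to 5 dp, full precision carried).
So 1 − D = 0.86163, i.e. 0.862 to 3 decimal places.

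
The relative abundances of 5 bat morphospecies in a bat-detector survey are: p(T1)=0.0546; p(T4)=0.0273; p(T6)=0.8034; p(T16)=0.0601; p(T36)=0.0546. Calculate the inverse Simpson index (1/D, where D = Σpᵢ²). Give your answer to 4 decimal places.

D = 0.0546² + 0.0273² + 0.8034² + 0.0601² + 0.0546² = 0.0029812 + 0.0007453 + 0.6454516 + 0.0036120 + 0.0029812 = 0.6557712 (working shown to 7 dp, full precision carried).
So 1/D = 1.524922, i.e. 1.5249 to 4 decimal places.

1.5249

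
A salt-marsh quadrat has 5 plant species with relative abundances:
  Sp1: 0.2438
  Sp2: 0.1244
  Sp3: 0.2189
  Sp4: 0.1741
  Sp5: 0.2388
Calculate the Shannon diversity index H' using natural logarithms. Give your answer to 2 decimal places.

1.58

Each pᵢ ln pᵢ term (working shown to 4 dp, full precision carried): 0.2438×(-1.4114)=-0.3441, 0.1244×(-2.0843)=-0.2593, 0.2189×(-1.5191)=-0.3325, 0.1741×(-1.7481)=-0.3043, 0.2388×(-1.4321)=-0.3420.
Sum = -1.5823, so H' = 1.58.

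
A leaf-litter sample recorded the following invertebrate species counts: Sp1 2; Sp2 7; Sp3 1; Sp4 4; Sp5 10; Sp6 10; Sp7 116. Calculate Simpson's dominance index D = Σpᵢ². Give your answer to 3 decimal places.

Total N = 2+7+1+4+10+10+116 = 150, so the proportions are 0.01333, 0.04667, 0.00667, 0.02667, 0.06667, 0.06667, 0.77333 (working shown to 5 dp, full precision carried).
D = 0.01333² + 0.04667² + 0.00667² + 0.02667² + 0.06667² + 0.06667² + 0.77333² = 0.00018 + 0.00218 + 0.00004 + 0.00071 + 0.00444 + 0.00444 + 0.59804 = 0.61004.
To 3 decimal places, D = 0.610.

0.610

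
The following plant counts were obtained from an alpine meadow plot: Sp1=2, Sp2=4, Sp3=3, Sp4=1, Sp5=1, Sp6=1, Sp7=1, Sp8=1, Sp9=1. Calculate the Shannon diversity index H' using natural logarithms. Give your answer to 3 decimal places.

Total N = 2+4+3+1+1+1+1+1+1 = 15, so the proportions are 0.13333, 0.26667, 0.2, 0.06667, 0.06667, 0.06667, 0.06667, 0.06667, 0.06667 (working shown to 5 dp, full precision carried).
Each pᵢ ln pᵢ term: 0.13333×(-2.01490)=-0.26865, 0.26667×(-1.32176)=-0.35247, 0.2×(-1.60944)=-0.32189, 0.06667×(-2.70805)=-0.18054, 0.06667×(-2.70805)=-0.18054, 0.06667×(-2.70805)=-0.18054, 0.06667×(-2.70805)=-0.18054, 0.06667×(-2.70805)=-0.18054, 0.06667×(-2.70805)=-0.18054.
Sum = -2.02623, so H' = 2.026.

2.026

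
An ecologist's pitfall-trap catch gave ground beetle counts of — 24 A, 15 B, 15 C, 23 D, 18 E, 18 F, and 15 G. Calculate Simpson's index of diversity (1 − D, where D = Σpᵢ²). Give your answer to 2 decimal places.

Total N = 24+15+15+23+18+18+15 = 128, so the proportions are 0.1875, 0.1172, 0.1172, 0.1797, 0.1406, 0.1406, 0.1172 (working shown to 4 dp, full precision carried).
D = 0.1875² + 0.1172² + 0.1172² + 0.1797² + 0.1406² + 0.1406² + 0.1172² = 0.0352 + 0.0137 + 0.0137 + 0.0323 + 0.0198 + 0.0198 + 0.0137 = 0.1482.
So 1 − D = 0.8518, i.e. 0.85 to 2 decimal places.

0.85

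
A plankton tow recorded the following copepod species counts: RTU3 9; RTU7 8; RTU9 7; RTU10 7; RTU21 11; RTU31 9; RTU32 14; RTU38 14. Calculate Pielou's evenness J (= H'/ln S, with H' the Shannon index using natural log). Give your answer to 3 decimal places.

0.983

Total N = 9+8+7+7+11+9+14+14 = 79, so the proportions are 0.11392, 0.10127, 0.08861, 0.08861, 0.13924, 0.11392, 0.17722, 0.17722 (working shown to 5 dp, full precision carried).
H' = −Σ pᵢ ln pᵢ = −((-0.24747) + (-0.23190) + (-0.21474) + (-0.21474) + (-0.27452) + (-0.24747) + (-0.30665) + (-0.30665)) = 2.04415.
With S = 8 species, ln S = 2.07944, so J = 2.04415/2.07944 = 0.98303, i.e. 0.983 to 3 decimal places.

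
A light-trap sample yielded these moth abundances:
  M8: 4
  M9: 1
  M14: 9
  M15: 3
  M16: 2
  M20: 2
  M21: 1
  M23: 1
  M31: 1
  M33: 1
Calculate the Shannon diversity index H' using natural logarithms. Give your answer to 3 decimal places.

1.963

Total N = 4+1+9+3+2+2+1+1+1+1 = 25, so the proportions are 0.16, 0.04, 0.36, 0.12, 0.08, 0.08, 0.04, 0.04, 0.04, 0.04 (working shown to 5 dp, full precision carried).
Each pᵢ ln pᵢ term: 0.16×(-1.83258)=-0.29321, 0.04×(-3.21888)=-0.12876, 0.36×(-1.02165)=-0.36779, 0.12×(-2.12026)=-0.25443, 0.08×(-2.52573)=-0.20206, 0.08×(-2.52573)=-0.20206, 0.04×(-3.21888)=-0.12876, 0.04×(-3.21888)=-0.12876, 0.04×(-3.21888)=-0.12876, 0.04×(-3.21888)=-0.12876.
Sum = -1.96333, so H' = 1.963.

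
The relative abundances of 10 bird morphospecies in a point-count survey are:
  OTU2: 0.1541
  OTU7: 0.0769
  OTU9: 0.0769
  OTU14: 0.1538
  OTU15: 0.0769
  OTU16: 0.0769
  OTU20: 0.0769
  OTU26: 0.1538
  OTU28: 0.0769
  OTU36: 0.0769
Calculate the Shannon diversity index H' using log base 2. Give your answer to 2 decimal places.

Each pᵢ log₂ pᵢ term (working shown to 4 dp, full precision carried): 0.1541×(-2.6981)=-0.4158, 0.0769×(-3.7009)=-0.2846, 0.0769×(-3.7009)=-0.2846, 0.1538×(-2.7009)=-0.4154, 0.0769×(-3.7009)=-0.2846, 0.0769×(-3.7009)=-0.2846, 0.0769×(-3.7009)=-0.2846, 0.1538×(-2.7009)=-0.4154, 0.0769×(-3.7009)=-0.2846, 0.0769×(-3.7009)=-0.2846.
Sum = -3.2387, so H' = 3.24.

3.24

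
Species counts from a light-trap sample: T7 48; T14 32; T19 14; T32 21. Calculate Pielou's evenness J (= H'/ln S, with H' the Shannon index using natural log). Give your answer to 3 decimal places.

Total N = 48+32+14+21 = 115, so the proportions are 0.41739, 0.27826, 0.12174, 0.18261 (working shown to 5 dp, full precision carried).
H' = −Σ pᵢ ln pᵢ = −((-0.36469) + (-0.35595) + (-0.25637) + (-0.31051)) = 1.28751.
With S = 4 species, ln S = 1.38629, so J = 1.28751/1.38629 = 0.92875, i.e. 0.929 to 3 decimal places.

0.929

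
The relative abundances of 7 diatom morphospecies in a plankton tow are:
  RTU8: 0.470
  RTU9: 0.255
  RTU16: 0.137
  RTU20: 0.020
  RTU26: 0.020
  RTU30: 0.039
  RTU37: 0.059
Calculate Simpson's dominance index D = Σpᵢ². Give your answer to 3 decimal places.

0.310

D = 0.47² + 0.255² + 0.137² + 0.02² + 0.02² + 0.039² + 0.059² = 0.220900 + 0.065025 + 0.018769 + 0.000400 + 0.000400 + 0.001521 + 0.003481 = 0.310496 (working shown to 6 dp, full precision carried).
To 3 decimal places, D = 0.310.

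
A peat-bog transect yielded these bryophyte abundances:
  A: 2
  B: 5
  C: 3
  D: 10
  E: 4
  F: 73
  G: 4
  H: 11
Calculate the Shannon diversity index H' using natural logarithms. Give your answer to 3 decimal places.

Total N = 2+5+3+10+4+73+4+11 = 112, so the proportions are 0.01786, 0.04464, 0.02679, 0.08929, 0.03571, 0.65179, 0.03571, 0.09821 (working shown to 5 dp, full precision carried).
Each pᵢ ln pᵢ term: 0.01786×(-4.02535)=-0.07188, 0.04464×(-3.10906)=-0.13880, 0.02679×(-3.61989)=-0.09696, 0.08929×(-2.41591)=-0.21571, 0.03571×(-3.33220)=-0.11901, 0.65179×(-0.42804)=-0.27899, 0.03571×(-3.33220)=-0.11901, 0.09821×(-2.32060)=-0.22792.
Sum = -1.26827, so H' = 1.268.

1.268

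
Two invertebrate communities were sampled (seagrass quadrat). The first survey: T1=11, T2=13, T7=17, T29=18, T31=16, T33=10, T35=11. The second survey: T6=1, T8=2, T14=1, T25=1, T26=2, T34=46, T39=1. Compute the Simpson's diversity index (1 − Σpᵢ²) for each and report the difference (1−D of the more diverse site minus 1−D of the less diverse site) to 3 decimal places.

0.580

The first survey: N=96, proportions 0.11458, 0.13542, 0.17708, 0.1875, 0.16667, 0.10417, 0.11458, giving 1−D = 0.85026 (working shown to 5 dp, full precision carried).
The second survey: N=54, proportions 0.01852, 0.03704, 0.01852, 0.01852, 0.03704, 0.85185, 0.01852, giving 1−D = 0.27023.
Difference = |0.85026 − 0.27023| = 0.58003, i.e. 0.580 to 3 decimal places.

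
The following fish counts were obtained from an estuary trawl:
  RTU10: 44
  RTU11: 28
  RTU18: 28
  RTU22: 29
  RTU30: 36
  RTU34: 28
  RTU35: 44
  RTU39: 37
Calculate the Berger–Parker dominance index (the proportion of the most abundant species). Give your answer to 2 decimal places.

Total N = 44+28+28+29+36+28+44+37 = 274, so the proportions are 0.1606, 0.1022, 0.1022, 0.1058, 0.1314, 0.1022, 0.1606, 0.135 (working shown to 4 dp, full precision carried).
The largest proportion is 0.1606, i.e. d = 0.16 to 2 decimal places.

0.16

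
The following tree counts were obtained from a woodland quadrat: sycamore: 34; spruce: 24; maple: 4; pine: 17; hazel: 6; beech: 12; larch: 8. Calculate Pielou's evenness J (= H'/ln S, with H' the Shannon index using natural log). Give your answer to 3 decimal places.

Total N = 34+24+4+17+6+12+8 = 105, so the proportions are 0.32381, 0.22857, 0.0381, 0.1619, 0.05714, 0.11429, 0.07619 (working shown to 5 dp, full precision carried).
H' = −Σ pᵢ ln pᵢ = −((-0.36513) + (-0.33735) + (-0.12448) + (-0.29479) + (-0.16355) + (-0.24789) + (-0.19615)) = 1.72935.
With S = 7 species, ln S = 1.94591, so J = 1.72935/1.94591 = 0.88871, i.e. 0.889 to 3 decimal places.

0.889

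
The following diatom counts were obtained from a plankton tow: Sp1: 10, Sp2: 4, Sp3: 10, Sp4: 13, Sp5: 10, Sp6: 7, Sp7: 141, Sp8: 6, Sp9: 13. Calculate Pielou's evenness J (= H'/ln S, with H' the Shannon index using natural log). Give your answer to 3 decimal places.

0.606

Total N = 10+4+10+13+10+7+141+6+13 = 214, so the proportions are 0.04673, 0.01869, 0.04673, 0.06075, 0.04673, 0.03271, 0.65888, 0.02804, 0.06075 (working shown to 5 dp, full precision carried).
H' = −Σ pᵢ ln pᵢ = −((-0.14315) + (-0.07439) + (-0.14315) + (-0.17016) + (-0.14315) + (-0.11187) + (-0.27489) + (-0.10021) + (-0.17016)) = 1.33112.
With S = 9 species, ln S = 2.19722, so J = 1.33112/2.19722 = 0.60582, i.e. 0.606 to 3 decimal places.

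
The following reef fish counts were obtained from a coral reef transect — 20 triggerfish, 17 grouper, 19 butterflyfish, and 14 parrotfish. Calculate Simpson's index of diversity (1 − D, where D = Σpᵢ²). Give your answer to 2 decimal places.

Total N = 20+17+19+14 = 70, so the proportions are 0.2857, 0.2429, 0.2714, 0.2 (working shown to 4 dp, full precision carried).
D = 0.2857² + 0.2429² + 0.2714² + 0.2² = 0.0816 + 0.0590 + 0.0737 + 0.0400 = 0.2543.
So 1 − D = 0.7457, i.e. 0.75 to 2 decimal places.

0.75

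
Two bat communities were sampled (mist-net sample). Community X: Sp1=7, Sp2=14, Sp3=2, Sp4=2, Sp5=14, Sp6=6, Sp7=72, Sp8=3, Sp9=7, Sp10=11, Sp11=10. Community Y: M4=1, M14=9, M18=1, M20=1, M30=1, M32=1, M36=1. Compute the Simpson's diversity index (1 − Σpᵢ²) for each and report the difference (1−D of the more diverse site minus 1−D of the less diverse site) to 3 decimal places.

0.115

Community X: N=148, proportions 0.0473, 0.09459, 0.01351, 0.01351, 0.09459, 0.04054, 0.48649, 0.02027, 0.0473, 0.07432, 0.06757, giving 1−D = 0.72845 (working shown to 5 dp, full precision carried).
Community Y: N=15, proportions 0.06667, 0.6, 0.06667, 0.06667, 0.06667, 0.06667, 0.06667, giving 1−D = 0.61333.
Difference = |0.72845 − 0.61333| = 0.11512, i.e. 0.115 to 3 decimal places.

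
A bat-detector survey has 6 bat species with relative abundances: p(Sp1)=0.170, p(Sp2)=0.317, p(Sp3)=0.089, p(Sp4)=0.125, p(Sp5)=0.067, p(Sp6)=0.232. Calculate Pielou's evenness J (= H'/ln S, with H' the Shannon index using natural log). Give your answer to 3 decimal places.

H' = −Σ pᵢ ln pᵢ = −((-0.30123) + (-0.36419) + (-0.21530) + (-0.25993) + (-0.18111) + (-0.33896)) = 1.66071 (working shown to 5 dp, full precision carried).
With S = 6 species, ln S = 1.79176, so J = 1.66071/1.79176 = 0.92686, i.e. 0.927 to 3 decimal places.

0.927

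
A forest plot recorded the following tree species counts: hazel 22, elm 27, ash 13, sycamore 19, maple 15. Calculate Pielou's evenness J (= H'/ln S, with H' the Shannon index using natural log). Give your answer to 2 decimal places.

Total N = 22+27+13+19+15 = 96, so the proportions are 0.2292, 0.2812, 0.1354, 0.1979, 0.1562 (working shown to 4 dp, full precision carried).
H' = −Σ pᵢ ln pᵢ = −((-0.3376) + (-0.3568) + (-0.2708) + (-0.3206) + (-0.2900)) = 1.5758.
With S = 5 species, ln S = 1.6094, so J = 1.5758/1.6094 = 0.9791, i.e. 0.98 to 2 decimal places.

0.98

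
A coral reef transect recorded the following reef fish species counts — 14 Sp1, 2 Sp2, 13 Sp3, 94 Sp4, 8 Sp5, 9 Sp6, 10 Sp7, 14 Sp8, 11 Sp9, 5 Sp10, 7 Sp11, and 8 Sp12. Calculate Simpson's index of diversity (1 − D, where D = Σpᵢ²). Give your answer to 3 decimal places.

0.740

Total N = 14+2+13+94+8+9+10+14+11+5+7+8 = 195, so the proportions are 0.07179, 0.01026, 0.06667, 0.48205, 0.04103, 0.04615, 0.05128, 0.07179, 0.05641, 0.02564, 0.0359, 0.04103 (working shown to 5 dp, full precision carried).
D = 0.07179² + 0.01026² + 0.06667² + 0.48205² + 0.04103² + 0.04615² + 0.05128² + 0.07179² + 0.05641² + 0.02564² + 0.0359² + 0.04103² = 0.00515 + 0.00011 + 0.00444 + 0.23237 + 0.00168 + 0.00213 + 0.00263 + 0.00515 + 0.00318 + 0.00066 + 0.00129 + 0.00168 = 0.26049.
So 1 − D = 0.73951, i.e. 0.740 to 3 decimal places.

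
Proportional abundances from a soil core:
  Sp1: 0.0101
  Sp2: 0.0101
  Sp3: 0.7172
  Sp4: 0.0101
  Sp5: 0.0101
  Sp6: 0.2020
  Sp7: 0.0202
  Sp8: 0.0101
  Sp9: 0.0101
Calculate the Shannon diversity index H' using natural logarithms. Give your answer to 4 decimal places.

0.9188

Each pᵢ ln pᵢ term (working shown to 6 dp, full precision carried): 0.0101×(-4.595220)=-0.046412, 0.0101×(-4.595220)=-0.046412, 0.7172×(-0.332401)=-0.238398, 0.0101×(-4.595220)=-0.046412, 0.0101×(-4.595220)=-0.046412, 0.202×(-1.599488)=-0.323096, 0.0202×(-3.902073)=-0.078822, 0.0101×(-4.595220)=-0.046412, 0.0101×(-4.595220)=-0.046412.
Sum = -0.918786, so H' = 0.9188.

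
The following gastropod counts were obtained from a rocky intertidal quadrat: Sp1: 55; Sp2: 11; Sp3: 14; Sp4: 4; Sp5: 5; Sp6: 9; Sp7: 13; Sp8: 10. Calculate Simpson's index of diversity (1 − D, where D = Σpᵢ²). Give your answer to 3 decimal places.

0.745

Total N = 55+11+14+4+5+9+13+10 = 121, so the proportions are 0.45455, 0.09091, 0.1157, 0.03306, 0.04132, 0.07438, 0.10744, 0.08264 (working shown to 5 dp, full precision carried).
D = 0.45455² + 0.09091² + 0.1157² + 0.03306² + 0.04132² + 0.07438² + 0.10744² + 0.08264² = 0.20661 + 0.00826 + 0.01339 + 0.00109 + 0.00171 + 0.00553 + 0.01154 + 0.00683 = 0.25497.
So 1 − D = 0.74503, i.e. 0.745 to 3 decimal places.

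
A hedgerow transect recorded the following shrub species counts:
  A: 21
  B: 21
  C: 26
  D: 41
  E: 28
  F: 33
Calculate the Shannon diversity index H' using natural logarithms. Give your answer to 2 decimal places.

Total N = 21+21+26+41+28+33 = 170, so the proportions are 0.1235, 0.1235, 0.1529, 0.2412, 0.1647, 0.1941 (working shown to 4 dp, full precision carried).
Each pᵢ ln pᵢ term: 0.1235×(-2.0913)=-0.2583, 0.1235×(-2.0913)=-0.2583, 0.1529×(-1.8777)=-0.2872, 0.2412×(-1.4222)=-0.3430, 0.1647×(-1.8036)=-0.2971, 0.1941×(-1.6393)=-0.3182.
Sum = -1.7621, so H' = 1.76.

1.76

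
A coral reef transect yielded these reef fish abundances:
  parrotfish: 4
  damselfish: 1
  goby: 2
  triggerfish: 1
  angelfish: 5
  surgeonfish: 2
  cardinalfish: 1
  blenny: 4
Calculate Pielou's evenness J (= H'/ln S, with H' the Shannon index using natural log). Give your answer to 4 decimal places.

Total N = 4+1+2+1+5+2+1+4 = 20, so the proportions are 0.2, 0.05, 0.1, 0.05, 0.25, 0.1, 0.05, 0.2 (working shown to 6 dp, full precision carried).
H' = −Σ pᵢ ln pᵢ = −((-0.321888) + (-0.149787) + (-0.230259) + (-0.149787) + (-0.346574) + (-0.230259) + (-0.149787) + (-0.321888)) = 1.900226.
With S = 8 species, ln S = 2.079442, so J = 1.900226/2.079442 = 0.913815, i.e. 0.9138 to 4 decimal places.

0.9138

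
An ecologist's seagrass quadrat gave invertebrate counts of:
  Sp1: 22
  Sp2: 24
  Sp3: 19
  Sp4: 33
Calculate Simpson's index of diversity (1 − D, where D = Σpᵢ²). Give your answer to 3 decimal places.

Total N = 22+24+19+33 = 98, so the proportions are 0.22449, 0.2449, 0.19388, 0.33673 (working shown to 5 dp, full precision carried).
D = 0.22449² + 0.2449² + 0.19388² + 0.33673² = 0.05040 + 0.05998 + 0.03759 + 0.11339 = 0.26135.
So 1 − D = 0.73865, i.e. 0.739 to 3 decimal places.

0.739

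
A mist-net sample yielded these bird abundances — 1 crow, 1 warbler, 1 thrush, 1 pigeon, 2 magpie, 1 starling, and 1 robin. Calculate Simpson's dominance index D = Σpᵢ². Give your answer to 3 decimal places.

Total N = 1+1+1+1+2+1+1 = 8, so the proportions are 0.125, 0.125, 0.125, 0.125, 0.25, 0.125, 0.125 (working shown to 5 dp, full precision carried).
D = 0.125² + 0.125² + 0.125² + 0.125² + 0.25² + 0.125² + 0.125² = 0.01562 + 0.01562 + 0.01562 + 0.01562 + 0.06250 + 0.01562 + 0.01562 = 0.15625.
To 3 decimal places, D = 0.156.

0.156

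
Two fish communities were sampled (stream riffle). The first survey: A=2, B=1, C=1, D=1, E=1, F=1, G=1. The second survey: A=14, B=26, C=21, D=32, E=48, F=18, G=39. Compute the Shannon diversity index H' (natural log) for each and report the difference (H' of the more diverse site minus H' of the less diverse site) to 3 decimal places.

0.038

The first survey: N=8, proportions 0.25, 0.125, 0.125, 0.125, 0.125, 0.125, 0.125, giving H' = 1.906155 (working shown to 6 dp, full precision carried).
The second survey: N=198, proportions 0.070707, 0.131313, 0.106061, 0.161616, 0.242424, 0.090909, 0.19697, giving H' = 1.867969.
Difference = |1.906155 − 1.867969| = 0.038186, i.e. 0.038 to 3 decimal places.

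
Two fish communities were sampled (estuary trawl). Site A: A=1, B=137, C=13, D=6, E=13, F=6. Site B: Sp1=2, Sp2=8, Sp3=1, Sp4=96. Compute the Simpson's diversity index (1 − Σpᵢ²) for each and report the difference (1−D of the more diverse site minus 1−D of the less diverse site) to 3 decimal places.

Site A: N=176, proportions 0.00568, 0.77841, 0.07386, 0.03409, 0.07386, 0.03409, giving 1−D = 0.38081 (working shown to 5 dp, full precision carried).
Site B: N=107, proportions 0.01869, 0.07477, 0.00935, 0.8972, giving 1−D = 0.18901.
Difference = |0.38081 − 0.18901| = 0.19180, i.e. 0.192 to 3 decimal places.

0.192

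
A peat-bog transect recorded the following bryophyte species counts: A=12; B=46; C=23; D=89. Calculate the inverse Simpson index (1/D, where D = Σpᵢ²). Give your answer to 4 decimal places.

Total N = 12+46+23+89 = 170, so the proportions are 0.0705882, 0.2705882, 0.1352941, 0.5235294 (working shown to 7 dp, full precision carried).
D = 0.0705882² + 0.2705882² + 0.1352941² + 0.5235294² = 0.0049827 + 0.0732180 + 0.0183045 + 0.2740830 = 0.3705882.
So 1/D = 2.698413, i.e. 2.6984 to 4 decimal places.

2.6984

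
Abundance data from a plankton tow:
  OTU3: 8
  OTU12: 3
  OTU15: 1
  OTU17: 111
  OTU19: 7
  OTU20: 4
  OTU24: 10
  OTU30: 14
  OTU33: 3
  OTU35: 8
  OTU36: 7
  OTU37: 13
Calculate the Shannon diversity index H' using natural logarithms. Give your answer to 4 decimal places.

1.5977

Total N = 8+3+1+111+7+4+10+14+3+8+7+13 = 189, so the proportions are 0.042328, 0.015873, 0.005291, 0.587302, 0.037037, 0.021164, 0.05291, 0.074074, 0.015873, 0.042328, 0.037037, 0.068783 (working shown to 6 dp, full precision carried).
Each pᵢ ln pᵢ term: 0.042328×(-3.162305)=-0.133854, 0.015873×(-4.143135)=-0.065764, 0.005291×(-5.241747)=-0.027734, 0.587302×(-0.532217)=-0.312572, 0.037037×(-3.295837)=-0.122068, 0.021164×(-3.855453)=-0.081597, 0.05291×(-2.939162)=-0.155511, 0.074074×(-2.602690)=-0.192792, 0.015873×(-4.143135)=-0.065764, 0.042328×(-3.162305)=-0.133854, 0.037037×(-3.295837)=-0.122068, 0.068783×(-2.676798)=-0.184118.
Sum = -1.597697, so H' = 1.5977.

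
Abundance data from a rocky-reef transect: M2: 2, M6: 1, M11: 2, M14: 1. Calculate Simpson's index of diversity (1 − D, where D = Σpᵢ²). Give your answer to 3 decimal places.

Total N = 2+1+2+1 = 6, so the proportions are 0.33333, 0.16667, 0.33333, 0.16667 (working shown to 5 dp, full precision carried).
D = 0.33333² + 0.16667² + 0.33333² + 0.16667² = 0.11111 + 0.02778 + 0.11111 + 0.02778 = 0.27778.
So 1 − D = 0.72222, i.e. 0.722 to 3 decimal places.

0.722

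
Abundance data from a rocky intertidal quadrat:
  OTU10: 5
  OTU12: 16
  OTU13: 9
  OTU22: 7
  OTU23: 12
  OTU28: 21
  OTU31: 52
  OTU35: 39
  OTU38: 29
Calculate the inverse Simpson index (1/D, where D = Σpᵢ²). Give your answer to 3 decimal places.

Total N = 5+16+9+7+12+21+52+39+29 = 190, so the proportions are 0.0263158, 0.0842105, 0.0473684, 0.0368421, 0.0631579, 0.1105263, 0.2736842, 0.2052632, 0.1526316 (working shown to 7 dp, full precision carried).
D = 0.0263158² + 0.0842105² + 0.0473684² + 0.0368421² + 0.0631579² + 0.1105263² + 0.2736842² + 0.2052632² + 0.1526316² = 0.0006925 + 0.0070914 + 0.0022438 + 0.0013573 + 0.0039889 + 0.0122161 + 0.0749030 + 0.0421330 + 0.0232964 = 0.1679224.
So 1/D = 5.95513, i.e. 5.955 to 3 decimal places.

5.955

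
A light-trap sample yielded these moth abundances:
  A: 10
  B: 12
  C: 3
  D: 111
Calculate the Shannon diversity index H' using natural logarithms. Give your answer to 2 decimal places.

0.66

Total N = 10+12+3+111 = 136, so the proportions are 0.0735, 0.0882, 0.0221, 0.8162 (working shown to 4 dp, full precision carried).
Each pᵢ ln pᵢ term: 0.0735×(-2.6101)=-0.1919, 0.0882×(-2.4277)=-0.2142, 0.0221×(-3.8140)=-0.0841, 0.8162×(-0.2031)=-0.1658.
Sum = -0.6560, so H' = 0.66.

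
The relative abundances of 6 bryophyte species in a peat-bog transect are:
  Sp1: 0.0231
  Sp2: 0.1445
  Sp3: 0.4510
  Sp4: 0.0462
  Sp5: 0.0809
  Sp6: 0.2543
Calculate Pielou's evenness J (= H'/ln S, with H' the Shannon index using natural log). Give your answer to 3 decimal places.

0.792

H' = −Σ pᵢ ln pᵢ = −((-0.08704) + (-0.27953) + (-0.35913) + (-0.14205) + (-0.20343) + (-0.34820)) = 1.41938 (working shown to 5 dp, full precision carried).
With S = 6 species, ln S = 1.79176, so J = 1.41938/1.79176 = 0.79217, i.e. 0.792 to 3 decimal places.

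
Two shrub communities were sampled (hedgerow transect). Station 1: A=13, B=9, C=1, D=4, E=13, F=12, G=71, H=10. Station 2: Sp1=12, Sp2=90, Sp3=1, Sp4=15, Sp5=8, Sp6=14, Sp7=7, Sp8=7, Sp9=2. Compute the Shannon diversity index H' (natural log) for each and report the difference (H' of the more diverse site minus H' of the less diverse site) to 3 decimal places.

Station 1: N=133, proportions 0.09774, 0.06767, 0.00752, 0.03008, 0.09774, 0.09023, 0.53383, 0.07519, giving H' = 1.52566 (working shown to 5 dp, full precision carried).
Station 2: N=156, proportions 0.07692, 0.57692, 0.00641, 0.09615, 0.05128, 0.08974, 0.04487, 0.04487, 0.01282, giving H' = 1.47528.
Difference = |1.52566 − 1.47528| = 0.05038, i.e. 0.050 to 3 decimal places.

0.050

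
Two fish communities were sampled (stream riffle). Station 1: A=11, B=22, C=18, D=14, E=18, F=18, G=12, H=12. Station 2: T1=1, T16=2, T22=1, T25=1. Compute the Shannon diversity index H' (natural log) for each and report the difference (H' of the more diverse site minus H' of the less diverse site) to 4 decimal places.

0.7198

Station 1: N=125, proportions 0.088, 0.176, 0.144, 0.112, 0.144, 0.144, 0.096, 0.096, giving H' = 2.051958 (working shown to 6 dp, full precision carried).
Station 2: N=5, proportions 0.2, 0.4, 0.2, 0.2, giving H' = 1.332179.
Difference = |2.051958 − 1.332179| = 0.719779, i.e. 0.7198 to 4 decimal places.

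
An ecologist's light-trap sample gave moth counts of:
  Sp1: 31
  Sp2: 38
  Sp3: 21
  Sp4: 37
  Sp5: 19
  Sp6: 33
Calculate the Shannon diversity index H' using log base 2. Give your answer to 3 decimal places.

Total N = 31+38+21+37+19+33 = 179, so the proportions are 0.17318, 0.21229, 0.11732, 0.2067, 0.10615, 0.18436 (working shown to 5 dp, full precision carried).
Each pᵢ log₂ pᵢ term: 0.17318×(-2.52962)=-0.43809, 0.21229×(-2.23589)=-0.47466, 0.11732×(-3.09150)=-0.36269, 0.2067×(-2.27436)=-0.47012, 0.10615×(-3.23589)=-0.34347, 0.18436×(-2.43942)=-0.44973.
Sum = -2.53876, so H' = 2.539.

2.539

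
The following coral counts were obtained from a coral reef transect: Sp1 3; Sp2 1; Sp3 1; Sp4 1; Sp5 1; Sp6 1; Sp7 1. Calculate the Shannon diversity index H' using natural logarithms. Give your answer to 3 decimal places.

1.831

Total N = 3+1+1+1+1+1+1 = 9, so the proportions are 0.33333, 0.11111, 0.11111, 0.11111, 0.11111, 0.11111, 0.11111 (working shown to 5 dp, full precision carried).
Each pᵢ ln pᵢ term: 0.33333×(-1.09861)=-0.36620, 0.11111×(-2.19722)=-0.24414, 0.11111×(-2.19722)=-0.24414, 0.11111×(-2.19722)=-0.24414, 0.11111×(-2.19722)=-0.24414, 0.11111×(-2.19722)=-0.24414, 0.11111×(-2.19722)=-0.24414.
Sum = -1.83102, so H' = 1.831.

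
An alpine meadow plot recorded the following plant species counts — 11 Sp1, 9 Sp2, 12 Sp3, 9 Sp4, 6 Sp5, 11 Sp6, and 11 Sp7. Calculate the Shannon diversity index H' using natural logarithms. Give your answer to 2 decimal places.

Total N = 11+9+12+9+6+11+11 = 69, so the proportions are 0.1594, 0.1304, 0.1739, 0.1304, 0.087, 0.1594, 0.1594 (working shown to 4 dp, full precision carried).
Each pᵢ ln pᵢ term: 0.1594×(-1.8362)=-0.2927, 0.1304×(-2.0369)=-0.2657, 0.1739×(-1.7492)=-0.3042, 0.1304×(-2.0369)=-0.2657, 0.087×(-2.4423)=-0.2124, 0.1594×(-1.8362)=-0.2927, 0.1594×(-1.8362)=-0.2927.
Sum = -1.9261, so H' = 1.93.

1.93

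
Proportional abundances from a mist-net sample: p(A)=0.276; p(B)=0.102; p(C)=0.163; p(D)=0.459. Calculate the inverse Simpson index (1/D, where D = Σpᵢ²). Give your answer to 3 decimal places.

D = 0.276² + 0.102² + 0.163² + 0.459² = 0.076176 + 0.010404 + 0.026569 + 0.210681 = 0.323830 (working shown to 6 dp, full precision carried).
So 1/D = 3.08804, i.e. 3.088 to 3 decimal places.

3.088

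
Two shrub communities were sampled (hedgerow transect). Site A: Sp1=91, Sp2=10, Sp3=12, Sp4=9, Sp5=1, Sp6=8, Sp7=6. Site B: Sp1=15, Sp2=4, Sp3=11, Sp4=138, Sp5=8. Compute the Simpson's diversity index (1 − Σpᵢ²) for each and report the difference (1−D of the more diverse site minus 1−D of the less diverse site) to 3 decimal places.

Site A: N=137, proportions 0.66423, 0.07299, 0.08759, 0.06569, 0.0073, 0.05839, 0.0438, giving 1−D = 0.53610 (working shown to 5 dp, full precision carried).
Site B: N=176, proportions 0.08523, 0.02273, 0.0625, 0.78409, 0.04545, giving 1−D = 0.37145.
Difference = |0.53610 − 0.37145| = 0.16465, i.e. 0.165 to 3 decimal places.

0.165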